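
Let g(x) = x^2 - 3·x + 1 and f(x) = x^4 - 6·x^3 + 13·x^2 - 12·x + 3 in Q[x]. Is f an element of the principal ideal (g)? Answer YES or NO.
YES

In Q[x] the ideal (g) consists of all multiples of g, so f ∈ (g) iff g | f, i.e. iff the remainder of f on division by g is 0. Divide f by g (g is monic, so eliminate the leading term of the running remainder at each step):
  leading term x^4: subtract (x^2)·g(x) = x^4 - 3·x^3 + x^2, leaving -3·x^3 + 12·x^2 - 12·x + 3
  leading term -3·x^3: subtract (-3·x)·g(x) = -3·x^3 + 9·x^2 - 3·x, leaving 3·x^2 - 9·x + 3
  leading term 3·x^2: subtract (3)·g(x) = 3·x^2 - 9·x + 3, leaving 0
The remainder is 0, so f(x) = g(x) · h(x) with h(x) = x^2 - 3·x + 3. Hence g | f, i.e. f ∈ (g).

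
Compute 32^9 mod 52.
Use repeated squaring. Binary(9) = 1001. Walk through the bits of the exponent 9 left-to-right: at each bit after the leading one, square the running value, then multiply by 32 if the bit is 1 (always reducing mod 52):
  bit 1 = 1 (leading): start with 32.
  bit 2 = 0: square 32^2 = 1024 ≡ 36 (mod 52).
  bit 3 = 0: square 36^2 = 1296 ≡ 48 (mod 52).
  bit 4 = 1: square 48^2 = 2304 ≡ 16; bit is 1, so multiply 16·32 = 512 ≡ 44 (mod 52).
Final value: 32^9 ≡ 44 (mod 52).

Final answer: 44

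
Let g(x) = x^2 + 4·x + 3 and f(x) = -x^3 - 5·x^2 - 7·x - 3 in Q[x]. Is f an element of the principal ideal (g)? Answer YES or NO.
YES

In Q[x] the ideal (g) consists of all multiples of g, so f ∈ (g) iff g | f, i.e. iff the remainder of f on division by g is 0. Divide f by g (g is monic, so eliminate the leading term of the running remainder at each step):
  leading term -x^3: subtract (-x)·g(x) = -x^3 - 4·x^2 - 3·x, leaving -x^2 - 4·x - 3
  leading term -x^2: subtract (-1)·g(x) = -x^2 - 4·x - 3, leaving 0
The remainder is 0, so f(x) = g(x) · h(x) with h(x) = -x - 1. Hence g | f, i.e. f ∈ (g).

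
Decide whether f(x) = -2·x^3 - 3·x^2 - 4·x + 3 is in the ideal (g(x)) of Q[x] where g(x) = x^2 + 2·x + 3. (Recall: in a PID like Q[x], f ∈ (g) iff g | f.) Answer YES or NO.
In Q[x] the ideal (g) consists of all multiples of g, so f ∈ (g) iff g | f, i.e. iff the remainder of f on division by g is 0. Divide f by g (g is monic, so eliminate the leading term of the running remainder at each step):
  leading term -2·x^3: subtract (-2·x)·g(x) = -2·x^3 - 4·x^2 - 6·x, leaving x^2 + 2·x + 3
  leading term x^2: subtract (1)·g(x) = x^2 + 2·x + 3, leaving 0
The remainder is 0, so f(x) = g(x) · h(x) with h(x) = 1 - 2·x. Hence g | f, i.e. f ∈ (g).

Final answer: YES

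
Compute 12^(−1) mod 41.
Apply the extended Euclidean algorithm to (41, 12), tracking rows (r, s, t) with s·41 + t·12 = r. Each division r_prev = q·r_cur + r_new produces the new row as (previous row) − q·(current row):
  row A: (41, 1, 0)   [1·41 + 0·12 = 41]
  row B: (12, 0, 1)   [0·41 + 1·12 = 12]
  41 = 3·12 + 5   → row C = row A − 3·row B = (5, 1, −3)   [check: 1·41 − 3·12 = 5]
  12 = 2·5 + 2   → row D = row B − 2·row C = (2, −2, 7)   [check: −2·41 + 7·12 = 2]
  5 = 2·2 + 1   → row E = row C − 2·row D = (1, 5, −17)   [check: 5·41 − 17·12 = 1]
  2 = 2·1 + 0   → remainder 0, stop. gcd = 1 (last nonzero row E).
The gcd is 1, so 12 is invertible mod 41. The last nonzero row gives 5·41 − 17·12 = 1, so t = −17. So 12^(−1) ≡ −17 ≡ 24 (mod 41). Verify: 12 · 24 = 288 ≡ 1 (mod 41). ✓

Final answer: 12^(−1) ≡ 24 (mod 41)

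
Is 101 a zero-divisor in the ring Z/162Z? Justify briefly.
NO

gcd(101, 162) = 1, so 101 is a unit in Z/162Z (it has a multiplicative inverse). A unit cannot be a zero-divisor: if 101·b ≡ 0 then multiplying both sides by 101^(−1) gives b ≡ 0. So 101 is not a zero-divisor.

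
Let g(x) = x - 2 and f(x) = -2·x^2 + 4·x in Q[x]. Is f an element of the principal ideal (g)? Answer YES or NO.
YES

In Q[x] the ideal (g) consists of all multiples of g, so f ∈ (g) iff g | f, i.e. iff the remainder of f on division by g is 0. Divide f by g (g is monic, so eliminate the leading term of the running remainder at each step):
  leading term -2·x^2: subtract (-2·x)·g(x) = -2·x^2 + 4·x, leaving 0
The remainder is 0, so f(x) = g(x) · h(x) with h(x) = -2·x. Hence g | f, i.e. f ∈ (g).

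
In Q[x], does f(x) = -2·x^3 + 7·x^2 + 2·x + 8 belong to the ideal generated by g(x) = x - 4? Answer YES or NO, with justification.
YES

In Q[x] the ideal (g) consists of all multiples of g, so f ∈ (g) iff g | f, i.e. iff the remainder of f on division by g is 0. Divide f by g (g is monic, so eliminate the leading term of the running remainder at each step):
  leading term -2·x^3: subtract (-2·x^2)·g(x) = -2·x^3 + 8·x^2, leaving -x^2 + 2·x + 8
  leading term -x^2: subtract (-x)·g(x) = -x^2 + 4·x, leaving 8 - 2·x
  leading term -2·x: subtract (-2)·g(x) = 8 - 2·x, leaving 0
The remainder is 0, so f(x) = g(x) · h(x) with h(x) = -2·x^2 - x - 2. Hence g | f, i.e. f ∈ (g).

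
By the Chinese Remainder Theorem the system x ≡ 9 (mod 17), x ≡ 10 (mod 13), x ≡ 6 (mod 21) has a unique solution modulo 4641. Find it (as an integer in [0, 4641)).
The moduli 17, 13, 21 are pairwise coprime, so by the CRT there is a unique solution mod 17·13·21 = 4641.
Solve by successive substitution. Start with x ≡ 9 (mod 17).
  Combine with x ≡ 10 (mod 13): write x = 9 + 17·t and require 9 + 17·t ≡ 10 (mod 13), i.e. 17·t ≡ 10 − 9 ≡ 1 (mod 13). Since 17^(−1) ≡ 10 (mod 13) (17 ≡ 4 (mod 13)), t ≡ 10·1 ≡ 10 (mod 13). So x ≡ 9 + 17·10 = 179 (mod 221).
  Combine with x ≡ 6 (mod 21): write x = 179 + 221·t and require 179 + 221·t ≡ 6 (mod 21), i.e. 221·t ≡ 6 − 179 ≡ 16 (mod 21). Since 221^(−1) ≡ 2 (mod 21) (221 ≡ 11 (mod 21)), t ≡ 2·16 ≡ 11 (mod 21). So x ≡ 179 + 221·11 = 2610 (mod 4641).
Unique solution in [0, 4641): x = 2610.

Final answer: x ≡ 2610 (mod 4641); the representative in [0, 4641) is 2610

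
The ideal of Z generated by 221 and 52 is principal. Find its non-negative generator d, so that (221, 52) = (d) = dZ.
In the PID Z, (a, b) is generated by gcd(a, b). Compute gcd(221, 52) with the extended Euclidean algorithm, tracking rows (r, s, t) with s·221 + t·52 = r:
  row A: (221, 1, 0)   [1·221 + 0·52 = 221]
  row B: (52, 0, 1)   [0·221 + 1·52 = 52]
  221 = 4·52 + 13   → row C = row A − 4·row B = (13, 1, −4)   [check: 1·221 − 4·52 = 13]
  52 = 4·13 + 0   → remainder 0, stop. gcd = 13 (last nonzero row C).
So gcd(221, 52) = 13, with Bézout identity 1·221 − 4·52 = 13. Containment (⊇): the Bézout identity exhibits 13 as an element of (221, 52), giving (13) ⊆ (221, 52). Containment (⊆): since 13 | 221 and 13 | 52 (221 = 13·17, 52 = 13·4), every Z-linear combination of 221 and 52 is divisible by 13, so (221, 52) ⊆ (13). Therefore (221, 52) = (13), d = 13.

Final answer: (221, 52) = (13); d = 13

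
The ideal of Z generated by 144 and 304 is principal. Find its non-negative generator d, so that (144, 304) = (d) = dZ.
In the PID Z, (a, b) is generated by gcd(a, b). Compute gcd(304, 144) with the extended Euclidean algorithm, tracking rows (r, s, t) with s·304 + t·144 = r:
  row A: (304, 1, 0)   [1·304 + 0·144 = 304]
  row B: (144, 0, 1)   [0·304 + 1·144 = 144]
  304 = 2·144 + 16   → row C = row A − 2·row B = (16, 1, −2)   [check: 1·304 − 2·144 = 16]
  144 = 9·16 + 0   → remainder 0, stop. gcd = 16 (last nonzero row C).
So gcd(144, 304) = 16, with Bézout identity 1·304 − 2·144 = 16. Containment (⊇): the Bézout identity exhibits 16 as an element of (144, 304), giving (16) ⊆ (144, 304). Containment (⊆): since 16 | 144 and 16 | 304 (144 = 16·9, 304 = 16·19), every Z-linear combination of 144 and 304 is divisible by 16, so (144, 304) ⊆ (16). Therefore (144, 304) = (16), d = 16.

Final answer: (144, 304) = (16); d = 16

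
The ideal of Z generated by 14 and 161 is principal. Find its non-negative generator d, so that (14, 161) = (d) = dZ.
In the PID Z, (a, b) is generated by gcd(a, b). Compute gcd(161, 14) with the extended Euclidean algorithm, tracking rows (r, s, t) with s·161 + t·14 = r:
  row A: (161, 1, 0)   [1·161 + 0·14 = 161]
  row B: (14, 0, 1)   [0·161 + 1·14 = 14]
  161 = 11·14 + 7   → row C = row A − 11·row B = (7, 1, −11)   [check: 1·161 − 11·14 = 7]
  14 = 2·7 + 0   → remainder 0, stop. gcd = 7 (last nonzero row C).
So gcd(14, 161) = 7, with Bézout identity 1·161 − 11·14 = 7. Containment (⊇): the Bézout identity exhibits 7 as an element of (14, 161), giving (7) ⊆ (14, 161). Containment (⊆): since 7 | 14 and 7 | 161 (14 = 7·2, 161 = 7·23), every Z-linear combination of 14 and 161 is divisible by 7, so (14, 161) ⊆ (7). Therefore (14, 161) = (7), d = 7.

Final answer: (14, 161) = (7); d = 7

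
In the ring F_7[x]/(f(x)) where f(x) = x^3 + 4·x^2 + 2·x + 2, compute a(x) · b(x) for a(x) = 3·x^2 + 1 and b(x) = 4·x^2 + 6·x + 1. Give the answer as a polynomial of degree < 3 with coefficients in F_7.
a · b ≡ 5·x^2 + 5 (mod f(x))

Multiply as integer polynomials: a · b = 12·x^4 + 18·x^3 + 7·x^2 + 6·x + 1. Reducing coefficients mod 7: a · b ≡ 5·x^4 + 4·x^3 + 6·x + 1. Now divide by f(x) = x^3 + 4·x^2 + 2·x + 2 in F_7[x], eliminating the leading term at each step:
  leading term 5·x^4: subtract (5·x)·f(x) = 5·x^4 + 6·x^3 + 3·x^2 + 3·x, leaving 5·x^3 + 4·x^2 + 3·x + 1 (coefficients mod 7)
  leading term 5·x^3: subtract (5)·f(x) = 5·x^3 + 6·x^2 + 3·x + 3, leaving 5·x^2 + 5 (coefficients mod 7)
The degree is now < 3, so this is the remainder. Hence a · b ≡ 5·x^2 + 5 in F_7[x]/(f).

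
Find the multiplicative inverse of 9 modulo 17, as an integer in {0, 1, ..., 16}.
Apply the extended Euclidean algorithm to (17, 9), tracking rows (r, s, t) with s·17 + t·9 = r. Each division r_prev = q·r_cur + r_new produces the new row as (previous row) − q·(current row):
  row A: (17, 1, 0)   [1·17 + 0·9 = 17]
  row B: (9, 0, 1)   [0·17 + 1·9 = 9]
  17 = 1·9 + 8   → row C = row A − 1·row B = (8, 1, −1)   [check: 1·17 − 1·9 = 8]
  9 = 1·8 + 1   → row D = row B − 1·row C = (1, −1, 2)   [check: −1·17 + 2·9 = 1]
  8 = 8·1 + 0   → remainder 0, stop. gcd = 1 (last nonzero row D).
The gcd is 1, so 9 is invertible mod 17. The last nonzero row gives −1·17 + 2·9 = 1, so t = 2. So 9^(−1) ≡ 2 (mod 17). Verify: 9 · 2 = 18 ≡ 1 (mod 17). ✓

Final answer: 9^(−1) ≡ 2 (mod 17)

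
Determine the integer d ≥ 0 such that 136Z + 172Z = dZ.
In the PID Z, (a, b) is generated by gcd(a, b). Compute gcd(172, 136) with the extended Euclidean algorithm, tracking rows (r, s, t) with s·172 + t·136 = r:
  row A: (172, 1, 0)   [1·172 + 0·136 = 172]
  row B: (136, 0, 1)   [0·172 + 1·136 = 136]
  172 = 1·136 + 36   → row C = row A − 1·row B = (36, 1, −1)   [check: 1·172 − 1·136 = 36]
  136 = 3·36 + 28   → row D = row B − 3·row C = (28, −3, 4)   [check: −3·172 + 4·136 = 28]
  36 = 1·28 + 8   → row E = row C − 1·row D = (8, 4, −5)   [check: 4·172 − 5·136 = 8]
  28 = 3·8 + 4   → row F = row D − 3·row E = (4, −15, 19)   [check: −15·172 + 19·136 = 4]
  8 = 2·4 + 0   → remainder 0, stop. gcd = 4 (last nonzero row F).
So gcd(136, 172) = 4, with Bézout identity −15·172 + 19·136 = 4. Containment (⊇): the Bézout identity exhibits 4 as an element of (136, 172), giving (4) ⊆ (136, 172). Containment (⊆): since 4 | 136 and 4 | 172 (136 = 4·34, 172 = 4·43), every Z-linear combination of 136 and 172 is divisible by 4, so (136, 172) ⊆ (4). Therefore (136, 172) = (4), d = 4.

Final answer: (136, 172) = (4); d = 4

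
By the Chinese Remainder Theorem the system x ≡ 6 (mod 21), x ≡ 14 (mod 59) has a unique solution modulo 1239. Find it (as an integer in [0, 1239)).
The moduli 21, 59 are pairwise coprime, so by the CRT there is a unique solution mod 21·59 = 1239.
Solve by successive substitution. Start with x ≡ 6 (mod 21).
  Combine with x ≡ 14 (mod 59): write x = 6 + 21·t and require 6 + 21·t ≡ 14 (mod 59), i.e. 21·t ≡ 14 − 6 ≡ 8 (mod 59). Since 21^(−1) ≡ 45 (mod 59), t ≡ 45·8 ≡ 6 (mod 59). So x ≡ 6 + 21·6 = 132 (mod 1239).
Unique solution in [0, 1239): x = 132.

Final answer: x ≡ 132 (mod 1239); the representative in [0, 1239) is 132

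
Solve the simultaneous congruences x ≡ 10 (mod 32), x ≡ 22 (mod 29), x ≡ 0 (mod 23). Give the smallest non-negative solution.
The moduli 32, 29, 23 are pairwise coprime, so by the CRT there is a unique solution mod 32·29·23 = 21344.
Solve by successive substitution. Start with x ≡ 10 (mod 32).
  Combine with x ≡ 22 (mod 29): write x = 10 + 32·t and require 10 + 32·t ≡ 22 (mod 29), i.e. 32·t ≡ 22 − 10 ≡ 12 (mod 29). Since 32^(−1) ≡ 10 (mod 29) (32 ≡ 3 (mod 29)), t ≡ 10·12 ≡ 4 (mod 29). So x ≡ 10 + 32·4 = 138 (mod 928).
  Combine with x ≡ 0 (mod 23): write x = 138 + 928·t and require 138 + 928·t ≡ 0 (mod 23), i.e. 928·t ≡ 0 − 138 ≡ 0 (mod 23). Since 928^(−1) ≡ 3 (mod 23) (928 ≡ 8 (mod 23)), t ≡ 3·0 ≡ 0 (mod 23). So x ≡ 138 + 928·0 = 138 (mod 21344).
Unique solution in [0, 21344): x = 138.

Final answer: x ≡ 138 (mod 21344); the representative in [0, 21344) is 138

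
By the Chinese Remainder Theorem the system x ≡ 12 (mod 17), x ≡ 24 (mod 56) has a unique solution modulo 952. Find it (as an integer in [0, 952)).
x ≡ 80 (mod 952); the representative in [0, 952) is 80

The moduli 17, 56 are pairwise coprime, so by the CRT there is a unique solution mod 17·56 = 952.
Solve by successive substitution. Start with x ≡ 12 (mod 17).
  Combine with x ≡ 24 (mod 56): write x = 12 + 17·t and require 12 + 17·t ≡ 24 (mod 56), i.e. 17·t ≡ 24 − 12 ≡ 12 (mod 56). Since 17^(−1) ≡ 33 (mod 56), t ≡ 33·12 ≡ 4 (mod 56). So x ≡ 12 + 17·4 = 80 (mod 952).
Unique solution in [0, 952): x = 80.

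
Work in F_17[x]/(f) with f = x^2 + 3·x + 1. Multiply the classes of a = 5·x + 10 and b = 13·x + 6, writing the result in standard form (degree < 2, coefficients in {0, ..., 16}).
Multiply as integer polynomials: a · b = 65·x^2 + 160·x + 60. Reducing coefficients mod 17: a · b ≡ 14·x^2 + 7·x + 9. Now divide by f(x) = x^2 + 3·x + 1 in F_17[x], eliminating the leading term at each step:
  leading term 14·x^2: subtract (14)·f(x) = 14·x^2 + 8·x + 14, leaving 16·x + 12 (coefficients mod 17)
The degree is now < 2, so this is the remainder. Hence a · b ≡ 16·x + 12 in F_17[x]/(f).

Final answer: a · b ≡ 16·x + 12 (mod f(x))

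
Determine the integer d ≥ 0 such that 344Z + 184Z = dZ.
In the PID Z, (a, b) is generated by gcd(a, b). Compute gcd(344, 184) with the extended Euclidean algorithm, tracking rows (r, s, t) with s·344 + t·184 = r:
  row A: (344, 1, 0)   [1·344 + 0·184 = 344]
  row B: (184, 0, 1)   [0·344 + 1·184 = 184]
  344 = 1·184 + 160   → row C = row A − 1·row B = (160, 1, −1)   [check: 1·344 − 1·184 = 160]
  184 = 1·160 + 24   → row D = row B − 1·row C = (24, −1, 2)   [check: −1·344 + 2·184 = 24]
  160 = 6·24 + 16   → row E = row C − 6·row D = (16, 7, −13)   [check: 7·344 − 13·184 = 16]
  24 = 1·16 + 8   → row F = row D − 1·row E = (8, −8, 15)   [check: −8·344 + 15·184 = 8]
  16 = 2·8 + 0   → remainder 0, stop. gcd = 8 (last nonzero row F).
So gcd(344, 184) = 8, with Bézout identity −8·344 + 15·184 = 8. Containment (⊇): the Bézout identity exhibits 8 as an element of (344, 184), giving (8) ⊆ (344, 184). Containment (⊆): since 8 | 344 and 8 | 184 (344 = 8·43, 184 = 8·23), every Z-linear combination of 344 and 184 is divisible by 8, so (344, 184) ⊆ (8). Therefore (344, 184) = (8), d = 8.

Final answer: (344, 184) = (8); d = 8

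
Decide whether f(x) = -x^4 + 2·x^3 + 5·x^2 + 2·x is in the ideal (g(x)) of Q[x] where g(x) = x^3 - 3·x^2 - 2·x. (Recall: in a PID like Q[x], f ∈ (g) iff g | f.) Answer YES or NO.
In Q[x] the ideal (g) consists of all multiples of g, so f ∈ (g) iff g | f, i.e. iff the remainder of f on division by g is 0. Divide f by g (g is monic, so eliminate the leading term of the running remainder at each step):
  leading term -x^4: subtract (-x)·g(x) = -x^4 + 3·x^3 + 2·x^2, leaving -x^3 + 3·x^2 + 2·x
  leading term -x^3: subtract (-1)·g(x) = -x^3 + 3·x^2 + 2·x, leaving 0
The remainder is 0, so f(x) = g(x) · h(x) with h(x) = -x - 1. Hence g | f, i.e. f ∈ (g).

Final answer: YES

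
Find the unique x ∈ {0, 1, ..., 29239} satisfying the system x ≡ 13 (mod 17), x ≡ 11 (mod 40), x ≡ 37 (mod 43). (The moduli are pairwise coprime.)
x ≡ 11131 (mod 29240); the representative in [0, 29240) is 11131

The moduli 17, 40, 43 are pairwise coprime, so by the CRT there is a unique solution mod 17·40·43 = 29240.
Solve by successive substitution. Start with x ≡ 13 (mod 17).
  Combine with x ≡ 11 (mod 40): write x = 13 + 17·t and require 13 + 17·t ≡ 11 (mod 40), i.e. 17·t ≡ 11 − 13 ≡ 38 (mod 40). Since 17^(−1) ≡ 33 (mod 40), t ≡ 33·38 ≡ 14 (mod 40). So x ≡ 13 + 17·14 = 251 (mod 680).
  Combine with x ≡ 37 (mod 43): write x = 251 + 680·t and require 251 + 680·t ≡ 37 (mod 43), i.e. 680·t ≡ 37 − 251 ≡ 1 (mod 43). Since 680^(−1) ≡ 16 (mod 43) (680 ≡ 35 (mod 43)), t ≡ 16·1 ≡ 16 (mod 43). So x ≡ 251 + 680·16 = 11131 (mod 29240).
Unique solution in [0, 29240): x = 11131.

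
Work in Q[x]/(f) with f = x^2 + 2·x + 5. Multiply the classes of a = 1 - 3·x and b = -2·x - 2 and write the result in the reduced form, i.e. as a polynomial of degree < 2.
a · b ≡ -8·x - 32 (mod f(x))

First multiply in Q[x] without reducing: a · b = 6·x^2 + 4·x - 2. Now divide by f(x) = x^2 + 2·x + 5, eliminating the leading term at each step:
  leading term 6·x^2: subtract (6)·f(x) = 6·x^2 + 12·x + 30, leaving -8·x - 32
The degree is now < 2, so this is the remainder. Hence a · b ≡ -8·x - 32 in Q[x]/(f).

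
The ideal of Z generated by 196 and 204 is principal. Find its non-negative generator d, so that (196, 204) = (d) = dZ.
(196, 204) = (4); d = 4

In the PID Z, (a, b) is generated by gcd(a, b). Compute gcd(204, 196) with the extended Euclidean algorithm, tracking rows (r, s, t) with s·204 + t·196 = r:
  row A: (204, 1, 0)   [1·204 + 0·196 = 204]
  row B: (196, 0, 1)   [0·204 + 1·196 = 196]
  204 = 1·196 + 8   → row C = row A − 1·row B = (8, 1, −1)   [check: 1·204 − 1·196 = 8]
  196 = 24·8 + 4   → row D = row B − 24·row C = (4, −24, 25)   [check: −24·204 + 25·196 = 4]
  8 = 2·4 + 0   → remainder 0, stop. gcd = 4 (last nonzero row D).
So gcd(196, 204) = 4, with Bézout identity −24·204 + 25·196 = 4. Containment (⊇): the Bézout identity exhibits 4 as an element of (196, 204), giving (4) ⊆ (196, 204). Containment (⊆): since 4 | 196 and 4 | 204 (196 = 4·49, 204 = 4·51), every Z-linear combination of 196 and 204 is divisible by 4, so (196, 204) ⊆ (4). Therefore (196, 204) = (4), d = 4.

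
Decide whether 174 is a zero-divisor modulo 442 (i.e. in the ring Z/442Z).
YES

gcd(174, 442) = 2 > 1, so 174 is not a unit in Z/442Z. In Z/nZ every nonzero non-unit is a zero-divisor: explicitly, take b = 442/gcd = 221 ≠ 0 (mod 442); then 174·221 = 38454 = 87·442, i.e. 174·221 ≡ 0 (mod 442). So 174 is a zero-divisor.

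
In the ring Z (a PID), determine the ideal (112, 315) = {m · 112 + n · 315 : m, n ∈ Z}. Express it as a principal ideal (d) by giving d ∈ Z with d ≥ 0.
(112, 315) = (7); d = 7

In the PID Z, (a, b) is generated by gcd(a, b). Compute gcd(315, 112) with the extended Euclidean algorithm, tracking rows (r, s, t) with s·315 + t·112 = r:
  row A: (315, 1, 0)   [1·315 + 0·112 = 315]
  row B: (112, 0, 1)   [0·315 + 1·112 = 112]
  315 = 2·112 + 91   → row C = row A − 2·row B = (91, 1, −2)   [check: 1·315 − 2·112 = 91]
  112 = 1·91 + 21   → row D = row B − 1·row C = (21, −1, 3)   [check: −1·315 + 3·112 = 21]
  91 = 4·21 + 7   → row E = row C − 4·row D = (7, 5, −14)   [check: 5·315 − 14·112 = 7]
  21 = 3·7 + 0   → remainder 0, stop. gcd = 7 (last nonzero row E).
So gcd(112, 315) = 7, with Bézout identity 5·315 − 14·112 = 7. Containment (⊇): the Bézout identity exhibits 7 as an element of (112, 315), giving (7) ⊆ (112, 315). Containment (⊆): since 7 | 112 and 7 | 315 (112 = 7·16, 315 = 7·45), every Z-linear combination of 112 and 315 is divisible by 7, so (112, 315) ⊆ (7). Therefore (112, 315) = (7), d = 7.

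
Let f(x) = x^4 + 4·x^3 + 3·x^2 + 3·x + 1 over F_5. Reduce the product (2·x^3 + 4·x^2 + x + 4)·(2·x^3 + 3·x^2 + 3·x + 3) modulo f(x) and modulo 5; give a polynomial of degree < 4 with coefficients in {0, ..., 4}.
Multiply as integer polynomials: a · b = 4·x^6 + 14·x^5 + 20·x^4 + 29·x^3 + 27·x^2 + 15·x + 12. Reducing coefficients mod 5: a · b ≡ 4·x^6 + 4·x^5 + 4·x^3 + 2·x^2 + 2. Now divide by f(x) = x^4 + 4·x^3 + 3·x^2 + 3·x + 1 in F_5[x], eliminating the leading term at each step:
  leading term 4·x^6: subtract (4·x^2)·f(x) = 4·x^6 + x^5 + 2·x^4 + 2·x^3 + 4·x^2, leaving 3·x^5 + 3·x^4 + 2·x^3 + 3·x^2 + 2 (coefficients mod 5)
  leading term 3·x^5: subtract (3·x)·f(x) = 3·x^5 + 2·x^4 + 4·x^3 + 4·x^2 + 3·x, leaving x^4 + 3·x^3 + 4·x^2 + 2·x + 2 (coefficients mod 5)
  leading term x^4: subtract (1)·f(x) = x^4 + 4·x^3 + 3·x^2 + 3·x + 1, leaving 4·x^3 + x^2 + 4·x + 1 (coefficients mod 5)
The degree is now < 4, so this is the remainder. Hence a · b ≡ 4·x^3 + x^2 + 4·x + 1 in F_5[x]/(f).

Final answer: a · b ≡ 4·x^3 + x^2 + 4·x + 1 (mod f(x))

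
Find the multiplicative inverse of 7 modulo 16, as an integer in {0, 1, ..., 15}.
Apply the extended Euclidean algorithm to (16, 7), tracking rows (r, s, t) with s·16 + t·7 = r. Each division r_prev = q·r_cur + r_new produces the new row as (previous row) − q·(current row):
  row A: (16, 1, 0)   [1·16 + 0·7 = 16]
  row B: (7, 0, 1)   [0·16 + 1·7 = 7]
  16 = 2·7 + 2   → row C = row A − 2·row B = (2, 1, −2)   [check: 1·16 − 2·7 = 2]
  7 = 3·2 + 1   → row D = row B − 3·row C = (1, −3, 7)   [check: −3·16 + 7·7 = 1]
  2 = 2·1 + 0   → remainder 0, stop. gcd = 1 (last nonzero row D).
The gcd is 1, so 7 is invertible mod 16. The last nonzero row gives −3·16 + 7·7 = 1, so t = 7. So 7^(−1) ≡ 7 (mod 16). Verify: 7 · 7 = 49 ≡ 1 (mod 16). ✓

Final answer: 7^(−1) ≡ 7 (mod 16)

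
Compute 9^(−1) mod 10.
Apply the extended Euclidean algorithm to (10, 9), tracking rows (r, s, t) with s·10 + t·9 = r. Each division r_prev = q·r_cur + r_new produces the new row as (previous row) − q·(current row):
  row A: (10, 1, 0)   [1·10 + 0·9 = 10]
  row B: (9, 0, 1)   [0·10 + 1·9 = 9]
  10 = 1·9 + 1   → row C = row A − 1·row B = (1, 1, −1)   [check: 1·10 − 1·9 = 1]
  9 = 9·1 + 0   → remainder 0, stop. gcd = 1 (last nonzero row C).
The gcd is 1, so 9 is invertible mod 10. The last nonzero row gives 1·10 − 1·9 = 1, so t = −1. So 9^(−1) ≡ −1 ≡ 9 (mod 10). Verify: 9 · 9 = 81 ≡ 1 (mod 10). ✓

Final answer: 9^(−1) ≡ 9 (mod 10)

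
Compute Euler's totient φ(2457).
φ(2457) = 1296

φ is multiplicative, with φ(p^e) = p^e − p^(e−1). Factorise 2457 = 3^3 · 7 · 13. Then
  φ(2457) = (3^3 − 3^2) · (7 − 1) · (13 − 1) = 18 · 6 · 12 = 1296.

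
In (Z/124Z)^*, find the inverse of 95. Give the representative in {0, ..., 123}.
95^(−1) ≡ 47 (mod 124)

Apply the extended Euclidean algorithm to (124, 95), tracking rows (r, s, t) with s·124 + t·95 = r. Each division r_prev = q·r_cur + r_new produces the new row as (previous row) − q·(current row):
  row A: (124, 1, 0)   [1·124 + 0·95 = 124]
  row B: (95, 0, 1)   [0·124 + 1·95 = 95]
  124 = 1·95 + 29   → row C = row A − 1·row B = (29, 1, −1)   [check: 1·124 − 1·95 = 29]
  95 = 3·29 + 8   → row D = row B − 3·row C = (8, −3, 4)   [check: −3·124 + 4·95 = 8]
  29 = 3·8 + 5   → row E = row C − 3·row D = (5, 10, −13)   [check: 10·124 − 13·95 = 5]
  8 = 1·5 + 3   → row F = row D − 1·row E = (3, −13, 17)   [check: −13·124 + 17·95 = 3]
  5 = 1·3 + 2   → row G = row E − 1·row F = (2, 23, −30)   [check: 23·124 − 30·95 = 2]
  3 = 1·2 + 1   → row H = row F − 1·row G = (1, −36, 47)   [check: −36·124 + 47·95 = 1]
  2 = 2·1 + 0   → remainder 0, stop. gcd = 1 (last nonzero row H).
The gcd is 1, so 95 is invertible mod 124. The last nonzero row gives −36·124 + 47·95 = 1, so t = 47. So 95^(−1) ≡ 47 (mod 124). Verify: 95 · 47 = 4465 ≡ 1 (mod 124). ✓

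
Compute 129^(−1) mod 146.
129^(−1) ≡ 103 (mod 146)

Apply the extended Euclidean algorithm to (146, 129), tracking rows (r, s, t) with s·146 + t·129 = r. Each division r_prev = q·r_cur + r_new produces the new row as (previous row) − q·(current row):
  row A: (146, 1, 0)   [1·146 + 0·129 = 146]
  row B: (129, 0, 1)   [0·146 + 1·129 = 129]
  146 = 1·129 + 17   → row C = row A − 1·row B = (17, 1, −1)   [check: 1·146 − 1·129 = 17]
  129 = 7·17 + 10   → row D = row B − 7·row C = (10, −7, 8)   [check: −7·146 + 8·129 = 10]
  17 = 1·10 + 7   → row E = row C − 1·row D = (7, 8, −9)   [check: 8·146 − 9·129 = 7]
  10 = 1·7 + 3   → row F = row D − 1·row E = (3, −15, 17)   [check: −15·146 + 17·129 = 3]
  7 = 2·3 + 1   → row G = row E − 2·row F = (1, 38, −43)   [check: 38·146 − 43·129 = 1]
  3 = 3·1 + 0   → remainder 0, stop. gcd = 1 (last nonzero row G).
The gcd is 1, so 129 is invertible mod 146. The last nonzero row gives 38·146 − 43·129 = 1, so t = −43. So 129^(−1) ≡ −43 ≡ 103 (mod 146). Verify: 129 · 103 = 13287 ≡ 1 (mod 146). ✓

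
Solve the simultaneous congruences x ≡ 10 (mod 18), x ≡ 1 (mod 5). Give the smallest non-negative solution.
The moduli 18, 5 are pairwise coprime, so by the CRT there is a unique solution mod 18·5 = 90.
Solve by successive substitution. Start with x ≡ 10 (mod 18).
  Combine with x ≡ 1 (mod 5): write x = 10 + 18·t and require 10 + 18·t ≡ 1 (mod 5), i.e. 18·t ≡ 1 − 10 ≡ 1 (mod 5). Since 18^(−1) ≡ 2 (mod 5) (18 ≡ 3 (mod 5)), t ≡ 2·1 ≡ 2 (mod 5). So x ≡ 10 + 18·2 = 46 (mod 90).
Unique solution in [0, 90): x = 46.

Final answer: x ≡ 46 (mod 90); the representative in [0, 90) is 46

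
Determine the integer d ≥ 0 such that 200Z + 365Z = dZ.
In the PID Z, (a, b) is generated by gcd(a, b). Compute gcd(365, 200) with the extended Euclidean algorithm, tracking rows (r, s, t) with s·365 + t·200 = r:
  row A: (365, 1, 0)   [1·365 + 0·200 = 365]
  row B: (200, 0, 1)   [0·365 + 1·200 = 200]
  365 = 1·200 + 165   → row C = row A − 1·row B = (165, 1, −1)   [check: 1·365 − 1·200 = 165]
  200 = 1·165 + 35   → row D = row B − 1·row C = (35, −1, 2)   [check: −1·365 + 2·200 = 35]
  165 = 4·35 + 25   → row E = row C − 4·row D = (25, 5, −9)   [check: 5·365 − 9·200 = 25]
  35 = 1·25 + 10   → row F = row D − 1·row E = (10, −6, 11)   [check: −6·365 + 11·200 = 10]
  25 = 2·10 + 5   → row G = row E − 2·row F = (5, 17, −31)   [check: 17·365 − 31·200 = 5]
  10 = 2·5 + 0   → remainder 0, stop. gcd = 5 (last nonzero row G).
So gcd(200, 365) = 5, with Bézout identity 17·365 − 31·200 = 5. Containment (⊇): the Bézout identity exhibits 5 as an element of (200, 365), giving (5) ⊆ (200, 365). Containment (⊆): since 5 | 200 and 5 | 365 (200 = 5·40, 365 = 5·73), every Z-linear combination of 200 and 365 is divisible by 5, so (200, 365) ⊆ (5). Therefore (200, 365) = (5), d = 5.

Final answer: (200, 365) = (5); d = 5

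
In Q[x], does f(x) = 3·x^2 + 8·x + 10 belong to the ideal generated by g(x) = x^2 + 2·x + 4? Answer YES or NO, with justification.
NO

In Q[x] the ideal (g) consists of all multiples of g, so f ∈ (g) iff g | f, i.e. iff the remainder of f on division by g is 0. Divide f by g (g is monic, so eliminate the leading term of the running remainder at each step):
  leading term 3·x^2: subtract (3)·g(x) = 3·x^2 + 6·x + 12, leaving 2·x - 2
The remainder r(x) = 2·x - 2 ≠ 0 (and deg r < deg g), so g ∤ f, i.e. f ∉ (g).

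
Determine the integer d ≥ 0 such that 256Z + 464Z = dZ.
(256, 464) = (16); d = 16

In the PID Z, (a, b) is generated by gcd(a, b). Compute gcd(464, 256) with the extended Euclidean algorithm, tracking rows (r, s, t) with s·464 + t·256 = r:
  row A: (464, 1, 0)   [1·464 + 0·256 = 464]
  row B: (256, 0, 1)   [0·464 + 1·256 = 256]
  464 = 1·256 + 208   → row C = row A − 1·row B = (208, 1, −1)   [check: 1·464 − 1·256 = 208]
  256 = 1·208 + 48   → row D = row B − 1·row C = (48, −1, 2)   [check: −1·464 + 2·256 = 48]
  208 = 4·48 + 16   → row E = row C − 4·row D = (16, 5, −9)   [check: 5·464 − 9·256 = 16]
  48 = 3·16 + 0   → remainder 0, stop. gcd = 16 (last nonzero row E).
So gcd(256, 464) = 16, with Bézout identity 5·464 − 9·256 = 16. Containment (⊇): the Bézout identity exhibits 16 as an element of (256, 464), giving (16) ⊆ (256, 464). Containment (⊆): since 16 | 256 and 16 | 464 (256 = 16·16, 464 = 16·29), every Z-linear combination of 256 and 464 is divisible by 16, so (256, 464) ⊆ (16). Therefore (256, 464) = (16), d = 16.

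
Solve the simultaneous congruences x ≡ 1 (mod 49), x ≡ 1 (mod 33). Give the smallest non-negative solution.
The moduli 49, 33 are pairwise coprime, so by the CRT there is a unique solution mod 49·33 = 1617.
Solve by successive substitution. Start with x ≡ 1 (mod 49).
  Combine with x ≡ 1 (mod 33): write x = 1 + 49·t and require 1 + 49·t ≡ 1 (mod 33), i.e. 49·t ≡ 1 − 1 ≡ 0 (mod 33). Since 49^(−1) ≡ 31 (mod 33) (49 ≡ 16 (mod 33)), t ≡ 31·0 ≡ 0 (mod 33). So x ≡ 1 + 49·0 = 1 (mod 1617).
Unique solution in [0, 1617): x = 1.

Final answer: x ≡ 1 (mod 1617); the representative in [0, 1617) is 1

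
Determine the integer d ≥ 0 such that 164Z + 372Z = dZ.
(164, 372) = (4); d = 4

In the PID Z, (a, b) is generated by gcd(a, b). Compute gcd(372, 164) with the extended Euclidean algorithm, tracking rows (r, s, t) with s·372 + t·164 = r:
  row A: (372, 1, 0)   [1·372 + 0·164 = 372]
  row B: (164, 0, 1)   [0·372 + 1·164 = 164]
  372 = 2·164 + 44   → row C = row A − 2·row B = (44, 1, −2)   [check: 1·372 − 2·164 = 44]
  164 = 3·44 + 32   → row D = row B − 3·row C = (32, −3, 7)   [check: −3·372 + 7·164 = 32]
  44 = 1·32 + 12   → row E = row C − 1·row D = (12, 4, −9)   [check: 4·372 − 9·164 = 12]
  32 = 2·12 + 8   → row F = row D − 2·row E = (8, −11, 25)   [check: −11·372 + 25·164 = 8]
  12 = 1·8 + 4   → row G = row E − 1·row F = (4, 15, −34)   [check: 15·372 − 34·164 = 4]
  8 = 2·4 + 0   → remainder 0, stop. gcd = 4 (last nonzero row G).
So gcd(164, 372) = 4, with Bézout identity 15·372 − 34·164 = 4. Containment (⊇): the Bézout identity exhibits 4 as an element of (164, 372), giving (4) ⊆ (164, 372). Containment (⊆): since 4 | 164 and 4 | 372 (164 = 4·41, 372 = 4·93), every Z-linear combination of 164 and 372 is divisible by 4, so (164, 372) ⊆ (4). Therefore (164, 372) = (4), d = 4.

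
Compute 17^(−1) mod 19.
17^(−1) ≡ 9 (mod 19)

Apply the extended Euclidean algorithm to (19, 17), tracking rows (r, s, t) with s·19 + t·17 = r. Each division r_prev = q·r_cur + r_new produces the new row as (previous row) − q·(current row):
  row A: (19, 1, 0)   [1·19 + 0·17 = 19]
  row B: (17, 0, 1)   [0·19 + 1·17 = 17]
  19 = 1·17 + 2   → row C = row A − 1·row B = (2, 1, −1)   [check: 1·19 − 1·17 = 2]
  17 = 8·2 + 1   → row D = row B − 8·row C = (1, −8, 9)   [check: −8·19 + 9·17 = 1]
  2 = 2·1 + 0   → remainder 0, stop. gcd = 1 (last nonzero row D).
The gcd is 1, so 17 is invertible mod 19. The last nonzero row gives −8·19 + 9·17 = 1, so t = 9. So 17^(−1) ≡ 9 (mod 19). Verify: 17 · 9 = 153 ≡ 1 (mod 19). ✓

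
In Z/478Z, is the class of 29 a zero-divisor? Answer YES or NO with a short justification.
gcd(29, 478) = 1, so 29 is a unit in Z/478Z (it has a multiplicative inverse). A unit cannot be a zero-divisor: if 29·b ≡ 0 then multiplying both sides by 29^(−1) gives b ≡ 0. So 29 is not a zero-divisor.

Final answer: NO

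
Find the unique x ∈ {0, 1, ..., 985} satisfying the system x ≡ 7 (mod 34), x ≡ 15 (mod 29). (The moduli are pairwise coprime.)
The moduli 34, 29 are pairwise coprime, so by the CRT there is a unique solution mod 34·29 = 986.
Solve by successive substitution. Start with x ≡ 7 (mod 34).
  Combine with x ≡ 15 (mod 29): write x = 7 + 34·t and require 7 + 34·t ≡ 15 (mod 29), i.e. 34·t ≡ 15 − 7 ≡ 8 (mod 29). Since 34^(−1) ≡ 6 (mod 29) (34 ≡ 5 (mod 29)), t ≡ 6·8 ≡ 19 (mod 29). So x ≡ 7 + 34·19 = 653 (mod 986).
Unique solution in [0, 986): x = 653.

Final answer: x ≡ 653 (mod 986); the representative in [0, 986) is 653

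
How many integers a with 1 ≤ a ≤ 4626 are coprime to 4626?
The number of a ∈ {1, ..., 4626} with gcd(a, 4626) = 1 is by definition Euler's totient φ(4626). φ is multiplicative, with φ(p^e) = p^e − p^(e−1). Factorise 4626 = 2 · 3^2 · 257. Then
  φ(4626) = (2 − 1) · (3^2 − 3^1) · (257 − 1) = 1 · 6 · 256 = 1536.
So there are 1536 such integers.

Final answer: 1536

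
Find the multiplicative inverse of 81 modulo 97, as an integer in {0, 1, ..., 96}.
81^(−1) ≡ 6 (mod 97)

Apply the extended Euclidean algorithm to (97, 81), tracking rows (r, s, t) with s·97 + t·81 = r. Each division r_prev = q·r_cur + r_new produces the new row as (previous row) − q·(current row):
  row A: (97, 1, 0)   [1·97 + 0·81 = 97]
  row B: (81, 0, 1)   [0·97 + 1·81 = 81]
  97 = 1·81 + 16   → row C = row A − 1·row B = (16, 1, −1)   [check: 1·97 − 1·81 = 16]
  81 = 5·16 + 1   → row D = row B − 5·row C = (1, −5, 6)   [check: −5·97 + 6·81 = 1]
  16 = 16·1 + 0   → remainder 0, stop. gcd = 1 (last nonzero row D).
The gcd is 1, so 81 is invertible mod 97. The last nonzero row gives −5·97 + 6·81 = 1, so t = 6. So 81^(−1) ≡ 6 (mod 97). Verify: 81 · 6 = 486 ≡ 1 (mod 97). ✓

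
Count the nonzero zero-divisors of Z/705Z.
Z/705Z has 336 nonzero zero-divisors

In Z/705Z each nonzero element is either a unit (gcd with 705 is 1) or a zero-divisor (gcd > 1). The number of units is φ(705): factorise 705 = 3 · 5 · 47, so φ(705) = (3 − 1) · (5 − 1) · (47 − 1) = 2 · 4 · 46 = 368. The nonzero elements number 705 − 1 = 704. Hence the nonzero zero-divisors number 704 − 368 = 336.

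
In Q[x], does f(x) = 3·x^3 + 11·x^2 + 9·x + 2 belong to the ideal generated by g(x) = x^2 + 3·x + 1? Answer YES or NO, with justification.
YES

In Q[x] the ideal (g) consists of all multiples of g, so f ∈ (g) iff g | f, i.e. iff the remainder of f on division by g is 0. Divide f by g (g is monic, so eliminate the leading term of the running remainder at each step):
  leading term 3·x^3: subtract (3·x)·g(x) = 3·x^3 + 9·x^2 + 3·x, leaving 2·x^2 + 6·x + 2
  leading term 2·x^2: subtract (2)·g(x) = 2·x^2 + 6·x + 2, leaving 0
The remainder is 0, so f(x) = g(x) · h(x) with h(x) = 3·x + 2. Hence g | f, i.e. f ∈ (g).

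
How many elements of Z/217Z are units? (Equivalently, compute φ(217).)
Z/217Z has φ(217) = 180 units

An element a ∈ Z/217Z is a unit iff gcd(a, 217) = 1, so the number of units is φ(217). φ is multiplicative, with φ(p^e) = p^e − p^(e−1). Factorise 217 = 7 · 31. Then
  φ(217) = (7 − 1) · (31 − 1) = 6 · 30 = 180.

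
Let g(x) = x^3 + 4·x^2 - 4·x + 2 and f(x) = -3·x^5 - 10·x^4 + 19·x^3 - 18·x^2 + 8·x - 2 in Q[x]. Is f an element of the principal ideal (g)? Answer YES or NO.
YES

In Q[x] the ideal (g) consists of all multiples of g, so f ∈ (g) iff g | f, i.e. iff the remainder of f on division by g is 0. Divide f by g (g is monic, so eliminate the leading term of the running remainder at each step):
  leading term -3·x^5: subtract (-3·x^2)·g(x) = -3·x^5 - 12·x^4 + 12·x^3 - 6·x^2, leaving 2·x^4 + 7·x^3 - 12·x^2 + 8·x - 2
  leading term 2·x^4: subtract (2·x)·g(x) = 2·x^4 + 8·x^3 - 8·x^2 + 4·x, leaving -x^3 - 4·x^2 + 4·x - 2
  leading term -x^3: subtract (-1)·g(x) = -x^3 - 4·x^2 + 4·x - 2, leaving 0
The remainder is 0, so f(x) = g(x) · h(x) with h(x) = -3·x^2 + 2·x - 1. Hence g | f, i.e. f ∈ (g).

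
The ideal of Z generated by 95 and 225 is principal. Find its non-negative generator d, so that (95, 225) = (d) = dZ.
(95, 225) = (5); d = 5

In the PID Z, (a, b) is generated by gcd(a, b). Compute gcd(225, 95) with the extended Euclidean algorithm, tracking rows (r, s, t) with s·225 + t·95 = r:
  row A: (225, 1, 0)   [1·225 + 0·95 = 225]
  row B: (95, 0, 1)   [0·225 + 1·95 = 95]
  225 = 2·95 + 35   → row C = row A − 2·row B = (35, 1, −2)   [check: 1·225 − 2·95 = 35]
  95 = 2·35 + 25   → row D = row B − 2·row C = (25, −2, 5)   [check: −2·225 + 5·95 = 25]
  35 = 1·25 + 10   → row E = row C − 1·row D = (10, 3, −7)   [check: 3·225 − 7·95 = 10]
  25 = 2·10 + 5   → row F = row D − 2·row E = (5, −8, 19)   [check: −8·225 + 19·95 = 5]
  10 = 2·5 + 0   → remainder 0, stop. gcd = 5 (last nonzero row F).
So gcd(95, 225) = 5, with Bézout identity −8·225 + 19·95 = 5. Containment (⊇): the Bézout identity exhibits 5 as an element of (95, 225), giving (5) ⊆ (95, 225). Containment (⊆): since 5 | 95 and 5 | 225 (95 = 5·19, 225 = 5·45), every Z-linear combination of 95 and 225 is divisible by 5, so (95, 225) ⊆ (5). Therefore (95, 225) = (5), d = 5.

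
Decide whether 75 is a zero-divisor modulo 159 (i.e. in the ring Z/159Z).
YES

gcd(75, 159) = 3 > 1, so 75 is not a unit in Z/159Z. In Z/nZ every nonzero non-unit is a zero-divisor: explicitly, take b = 159/gcd = 53 ≠ 0 (mod 159); then 75·53 = 3975 = 25·159, i.e. 75·53 ≡ 0 (mod 159). So 75 is a zero-divisor.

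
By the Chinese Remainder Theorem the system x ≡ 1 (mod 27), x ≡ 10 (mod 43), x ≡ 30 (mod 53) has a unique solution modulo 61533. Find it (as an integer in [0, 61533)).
The moduli 27, 43, 53 are pairwise coprime, so by the CRT there is a unique solution mod 27·43·53 = 61533.
Solve by successive substitution. Start with x ≡ 1 (mod 27).
  Combine with x ≡ 10 (mod 43): write x = 1 + 27·t and require 1 + 27·t ≡ 10 (mod 43), i.e. 27·t ≡ 10 − 1 ≡ 9 (mod 43). Since 27^(−1) ≡ 8 (mod 43), t ≡ 8·9 ≡ 29 (mod 43). So x ≡ 1 + 27·29 = 784 (mod 1161).
  Combine with x ≡ 30 (mod 53): write x = 784 + 1161·t and require 784 + 1161·t ≡ 30 (mod 53), i.e. 1161·t ≡ 30 − 784 ≡ 41 (mod 53). Since 1161^(−1) ≡ 21 (mod 53) (1161 ≡ 48 (mod 53)), t ≡ 21·41 ≡ 13 (mod 53). So x ≡ 784 + 1161·13 = 15877 (mod 61533).
Unique solution in [0, 61533): x = 15877.

Final answer: x ≡ 15877 (mod 61533); the representative in [0, 61533) is 15877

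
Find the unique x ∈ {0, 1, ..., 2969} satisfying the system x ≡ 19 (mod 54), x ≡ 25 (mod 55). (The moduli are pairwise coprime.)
The moduli 54, 55 are pairwise coprime, so by the CRT there is a unique solution mod 54·55 = 2970.
Solve by successive substitution. Start with x ≡ 19 (mod 54).
  Combine with x ≡ 25 (mod 55): write x = 19 + 54·t and require 19 + 54·t ≡ 25 (mod 55), i.e. 54·t ≡ 25 − 19 ≡ 6 (mod 55). Since 54^(−1) ≡ 54 (mod 55), t ≡ 54·6 ≡ 49 (mod 55). So x ≡ 19 + 54·49 = 2665 (mod 2970).
Unique solution in [0, 2970): x = 2665.

Final answer: x ≡ 2665 (mod 2970); the representative in [0, 2970) is 2665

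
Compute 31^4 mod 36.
13

Use repeated squaring. Binary(4) = 100. Walk through the bits of the exponent 4 left-to-right: at each bit after the leading one, square the running value, then multiply by 31 if the bit is 1 (always reducing mod 36):
  bit 1 = 1 (leading): start with 31.
  bit 2 = 0: square 31^2 = 961 ≡ 25 (mod 36).
  bit 3 = 0: square 25^2 = 625 ≡ 13 (mod 36).
Final value: 31^4 ≡ 13 (mod 36).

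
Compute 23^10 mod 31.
1

Use repeated squaring. Binary(10) = 1010. Walk through the bits of the exponent 10 left-to-right: at each bit after the leading one, square the running value, then multiply by 23 if the bit is 1 (always reducing mod 31):
  bit 1 = 1 (leading): start with 23.
  bit 2 = 0: square 23^2 = 529 ≡ 2 (mod 31).
  bit 3 = 1: square 2^2 = 4; bit is 1, so multiply 4·23 = 92 ≡ 30 (mod 31).
  bit 4 = 0: square 30^2 = 900 ≡ 1 (mod 31).
Final value: 23^10 ≡ 1 (mod 31).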